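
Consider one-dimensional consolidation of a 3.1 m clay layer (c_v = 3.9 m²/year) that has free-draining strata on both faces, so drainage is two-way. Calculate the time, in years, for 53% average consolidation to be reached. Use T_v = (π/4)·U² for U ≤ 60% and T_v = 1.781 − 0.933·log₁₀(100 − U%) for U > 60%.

t ≈ 0.136 years

Drainage path length: H_d = H/2 = 1.55 m (double drainage).
U ≤ 60%: T_v = (π/4)·U² = (π/4)×0.53² = 0.22062.
t = T_v·H_d²/c_v = 0.22062×1.55²/3.9 = 0.1359 years.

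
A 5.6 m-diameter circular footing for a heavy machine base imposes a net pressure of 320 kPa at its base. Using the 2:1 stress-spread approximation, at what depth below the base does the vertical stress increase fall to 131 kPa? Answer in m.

z ≈ 3.15 m

2:1 spreading — at depth z the loaded area has grown by z in each plan dimension:
qD²/(D+z)² = Δσ_z ⇒ z = D(√(q/Δσ_z) − 1) = 5.6×(√(320/131) − 1) = 3.152 m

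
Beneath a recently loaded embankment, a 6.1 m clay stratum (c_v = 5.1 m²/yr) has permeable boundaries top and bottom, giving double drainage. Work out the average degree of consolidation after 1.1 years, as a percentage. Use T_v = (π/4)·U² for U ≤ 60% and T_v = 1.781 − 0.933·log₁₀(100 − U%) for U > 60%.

Drainage path length: H_d = H/2 = 3.05 m (double drainage).
T_v = c_v·t/H_d² = 5.1×1.1/3.05² = 0.60306.
T_v = 0.60306 corresponds to the U > 60% branch:
U = 1 − 10^((1.781 − T_v)/0.933)/100 = 0.817

U ≈ 81.7 %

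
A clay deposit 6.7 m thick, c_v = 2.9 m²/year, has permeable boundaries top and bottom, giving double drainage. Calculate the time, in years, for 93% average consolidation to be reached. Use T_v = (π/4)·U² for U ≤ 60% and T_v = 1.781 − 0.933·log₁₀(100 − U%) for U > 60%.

t ≈ 3.84 years

Drainage path length: H_d = H/2 = 3.35 m (double drainage).
U > 60%: T_v = 1.781 − 0.933·log₁₀(100 − 93) = 0.99252.
t = T_v·H_d²/c_v = 0.99252×3.35²/2.9 = 3.841 years.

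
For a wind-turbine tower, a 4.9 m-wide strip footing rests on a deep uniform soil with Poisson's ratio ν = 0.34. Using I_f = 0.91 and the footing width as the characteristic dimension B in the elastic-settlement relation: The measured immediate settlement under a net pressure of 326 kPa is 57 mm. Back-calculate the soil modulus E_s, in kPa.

S_e = q·B·(1−ν²)/E_s · I_f  ⇒  E_s = q·B·(1−ν²)·I_f / S_e.
E_s = 326 × 4.9 × 0.8844 × 0.91 / 0.057 = 22550 kPa

E_s ≈ 22600 kPa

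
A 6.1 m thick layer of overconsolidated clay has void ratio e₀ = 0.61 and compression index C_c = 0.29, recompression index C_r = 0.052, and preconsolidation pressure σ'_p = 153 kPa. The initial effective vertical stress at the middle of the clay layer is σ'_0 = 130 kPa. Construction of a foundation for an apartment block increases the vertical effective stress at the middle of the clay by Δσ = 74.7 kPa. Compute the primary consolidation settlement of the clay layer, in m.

Final effective stress: σ'_f = 130 + 74.7 = 204.7 kPa.
σ'_f = 204.7 > σ'_p = 153 kPa, so the stress path crosses the preconsolidation pressure — recompression up to σ'_p, then virgin compression beyond:
S_c = H/(1+e₀)·[C_r·log₁₀(σ'_p/σ'_0) + C_c·log₁₀(σ'_f/σ'_p)]
    = 6.1/1.61 × [0.052×log₁₀(153/130) + 0.29×log₁₀(204.7/153)]
    = 3.7888 × [0.0036789 + 0.036664] = 0.1529 m

S_c ≈ 0.153 m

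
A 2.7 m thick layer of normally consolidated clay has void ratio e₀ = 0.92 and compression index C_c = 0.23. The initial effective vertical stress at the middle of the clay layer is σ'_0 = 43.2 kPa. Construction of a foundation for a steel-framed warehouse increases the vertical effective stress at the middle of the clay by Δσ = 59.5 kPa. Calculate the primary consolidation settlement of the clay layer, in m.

S_c ≈ 0.122 m

Final effective stress: σ'_f = σ'_0 + Δσ = 43.2 + 59.5 = 102.7 kPa.
Normally consolidated clay, so the full stress increment lies on the virgin compression line:
S_c = C_c·H/(1+e₀)·log₁₀(σ'_f/σ'_0) = 0.23×2.7/(1+0.92)×log₁₀(102.7/43.2)
    = 0.32344 × 0.37609 = 0.1216 m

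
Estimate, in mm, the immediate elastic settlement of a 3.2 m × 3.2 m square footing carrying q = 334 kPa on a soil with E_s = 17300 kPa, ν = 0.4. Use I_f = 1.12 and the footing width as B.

S_e ≈ 58.1 mm

Immediate (elastic) settlement: S_e = q·B·(1−ν²)/E_s · I_f.
S_e = 334 × 3.2 × (1 − 0.4²) / 17300 × 1.12
    = 334 × 3.2 × 0.84 / 17300 × 1.12
    = 0.05812 m = 58.12 mm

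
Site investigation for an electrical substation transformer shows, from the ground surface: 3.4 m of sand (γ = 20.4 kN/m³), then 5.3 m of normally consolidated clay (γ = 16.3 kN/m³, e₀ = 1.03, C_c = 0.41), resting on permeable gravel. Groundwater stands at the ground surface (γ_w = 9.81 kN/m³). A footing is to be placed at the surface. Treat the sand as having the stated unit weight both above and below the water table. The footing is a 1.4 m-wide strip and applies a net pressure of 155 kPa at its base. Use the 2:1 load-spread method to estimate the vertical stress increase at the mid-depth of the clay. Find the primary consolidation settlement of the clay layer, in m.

S_c ≈ 0.203 m

Mid-depth of clay below the ground surface: z = 3.4 + 5.3/2 = 6.05 m.
Total vertical stress at mid-clay: σ_v = 20.4×3.4 + 16.3×2.65 = 112.56 kPa.
Pore pressure: u = 9.81×(6.05 − 0) = 59.351 kPa.
Initial effective stress: σ'_0 = σ_v − u = 112.56 − 59.351 = 53.209 kPa.
Stress increase at mid-clay by the 2:1 spreading method:
Δσ = qB/(B+z) = 155×1.4/(1.4+6.05) = 29.128 kPa
Final effective stress: σ'_f = σ'_0 + Δσ = 53.209 + 29.128 = 82.337 kPa.
Normally consolidated clay, so the full stress increment lies on the virgin compression line:
S_c = C_c·H/(1+e₀)·log₁₀(σ'_f/σ'_0) = 0.41×5.3/(1+1.03)×log₁₀(82.337/53.209)
    = 1.0704 × 0.18961 = 0.203 m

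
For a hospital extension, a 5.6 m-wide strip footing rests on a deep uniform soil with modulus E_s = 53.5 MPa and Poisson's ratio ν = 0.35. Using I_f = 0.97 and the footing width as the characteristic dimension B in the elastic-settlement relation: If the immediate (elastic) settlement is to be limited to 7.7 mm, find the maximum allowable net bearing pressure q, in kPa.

E_s = 53.5 MPa = 53500 kPa.
S_e = q·B·(1−ν²)/E_s · I_f  ⇒  q = S_e·E_s / (B·(1−ν²)·I_f).
q = 0.0077 × 53500 / (5.6 × 0.8775 × 0.97) = 86.42 kPa

q ≈ 86.4 kPa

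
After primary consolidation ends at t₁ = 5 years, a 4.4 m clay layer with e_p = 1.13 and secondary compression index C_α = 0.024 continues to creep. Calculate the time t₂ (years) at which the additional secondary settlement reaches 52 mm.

S_s = C_α·H/(1+e_p)·log₁₀(t₂/t₁) ⇒ log₁₀(t₂/t₁) = S_s·(1+e_p)/(C_α·H).
log₁₀(t₂/t₁) = 0.052 × (1+1.13) / (0.024×4.4) = 1.049
t₂ = t₁ × 10^1.049 = 5 × 11.19 = 55.95 years

t₂ ≈ 56 years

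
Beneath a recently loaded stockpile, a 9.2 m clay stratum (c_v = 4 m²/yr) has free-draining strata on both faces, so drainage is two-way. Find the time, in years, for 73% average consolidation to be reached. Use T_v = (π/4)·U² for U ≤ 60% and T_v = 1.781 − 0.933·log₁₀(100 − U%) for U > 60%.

Drainage path length: H_d = H/2 = 4.6 m (double drainage).
U > 60%: T_v = 1.781 − 0.933·log₁₀(100 − 73) = 0.44554.
t = T_v·H_d²/c_v = 0.44554×4.6²/4 = 2.357 years.

t ≈ 2.36 years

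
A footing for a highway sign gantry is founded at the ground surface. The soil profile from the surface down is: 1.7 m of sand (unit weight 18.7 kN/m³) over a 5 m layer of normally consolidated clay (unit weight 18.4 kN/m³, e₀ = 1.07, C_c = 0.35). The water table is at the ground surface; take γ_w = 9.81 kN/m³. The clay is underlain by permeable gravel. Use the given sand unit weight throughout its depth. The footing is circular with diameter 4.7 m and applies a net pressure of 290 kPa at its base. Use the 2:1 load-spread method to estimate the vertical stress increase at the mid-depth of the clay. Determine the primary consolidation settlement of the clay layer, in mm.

Mid-depth of clay below the ground surface: z = 1.7 + 5/2 = 4.2 m.
Total vertical stress at mid-clay: σ_v = 18.7×1.7 + 18.4×2.5 = 77.79 kPa.
Pore pressure: u = 9.81×(4.2 − 0) = 41.202 kPa.
Initial effective stress: σ'_0 = σ_v − u = 77.79 − 41.202 = 36.588 kPa.
Stress increase at mid-clay by the 2:1 spreading method:
Δσ ≈ qD²/(D+z)² = 290×4.7²/(4.7+4.2)² = 80.875 kPa
Final effective stress: σ'_f = σ'_0 + Δσ = 36.588 + 80.875 = 117.46 kPa.
Normally consolidated clay, so the full stress increment lies on the virgin compression line:
S_c = C_c·H/(1+e₀)·log₁₀(σ'_f/σ'_0) = 0.35×5/(1+1.07)×log₁₀(117.46/36.588)
    = 0.84541 × 0.50655 = 0.4282 m

S_c ≈ 428 mm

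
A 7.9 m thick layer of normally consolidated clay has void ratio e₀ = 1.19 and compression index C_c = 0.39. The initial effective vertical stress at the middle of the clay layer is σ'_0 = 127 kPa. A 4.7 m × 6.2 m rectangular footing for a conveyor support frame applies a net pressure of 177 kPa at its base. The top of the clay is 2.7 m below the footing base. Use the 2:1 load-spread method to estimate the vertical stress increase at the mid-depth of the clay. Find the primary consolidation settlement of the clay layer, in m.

S_c ≈ 0.15 m

Mid-depth of clay below the footing base: z = 2.7 + 7.9/2 = 6.65 m.
Stress increase at mid-clay by the 2:1 spreading method:
Δσ = qBL/((B+z)(L+z)) = 177×4.7×6.2/((4.7+6.65)(6.2+6.65)) = 35.364 kPa
Final effective stress: σ'_f = σ'_0 + Δσ = 127 + 35.364 = 162.36 kPa.
Normally consolidated clay, so the full stress increment lies on the virgin compression line:
S_c = C_c·H/(1+e₀)·log₁₀(σ'_f/σ'_0) = 0.39×7.9/(1+1.19)×log₁₀(162.36/127)
    = 1.4068 × 0.10668 = 0.1501 m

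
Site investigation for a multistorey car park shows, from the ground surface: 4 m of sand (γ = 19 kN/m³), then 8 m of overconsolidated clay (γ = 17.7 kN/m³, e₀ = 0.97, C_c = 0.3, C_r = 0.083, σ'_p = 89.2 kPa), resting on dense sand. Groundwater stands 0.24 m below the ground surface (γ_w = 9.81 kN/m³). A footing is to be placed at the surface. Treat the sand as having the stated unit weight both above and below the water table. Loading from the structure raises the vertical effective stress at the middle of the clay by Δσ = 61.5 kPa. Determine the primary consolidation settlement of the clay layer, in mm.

S_c ≈ 242 mm

Mid-depth of clay below the ground surface: z = 4 + 8/2 = 8 m.
Total vertical stress at mid-clay: σ_v = 19×4 + 17.7×4 = 146.8 kPa.
Pore pressure: u = 9.81×(8 − 0.24) = 76.126 kPa.
Initial effective stress: σ'_0 = σ_v − u = 146.8 − 76.126 = 70.674 kPa.
Final effective stress: σ'_f = 70.674 + 61.5 = 132.17 kPa.
σ'_f = 132.17 > σ'_p = 89.2 kPa, so the stress path crosses the preconsolidation pressure — recompression up to σ'_p, then virgin compression beyond:
S_c = H/(1+e₀)·[C_r·log₁₀(σ'_p/σ'_0) + C_c·log₁₀(σ'_f/σ'_p)]
    = 8/1.97 × [0.083×log₁₀(89.2/70.674) + 0.3×log₁₀(132.17/89.2)]
    = 4.0609 × [0.0083917 + 0.05123] = 0.2421 m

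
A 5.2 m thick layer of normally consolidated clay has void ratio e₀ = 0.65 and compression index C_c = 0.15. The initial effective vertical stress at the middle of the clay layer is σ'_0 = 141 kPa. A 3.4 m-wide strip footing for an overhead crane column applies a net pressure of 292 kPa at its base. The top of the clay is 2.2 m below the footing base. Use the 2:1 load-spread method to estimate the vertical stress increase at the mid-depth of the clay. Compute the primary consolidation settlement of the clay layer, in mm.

Mid-depth of clay below the footing base: z = 2.2 + 5.2/2 = 4.8 m.
Stress increase at mid-clay by the 2:1 spreading method:
Δσ = qB/(B+z) = 292×3.4/(3.4+4.8) = 121.07 kPa
Final effective stress: σ'_f = σ'_0 + Δσ = 141 + 121.07 = 262.07 kPa.
Normally consolidated clay, so the full stress increment lies on the virgin compression line:
S_c = C_c·H/(1+e₀)·log₁₀(σ'_f/σ'_0) = 0.15×5.2/(1+0.65)×log₁₀(262.07/141)
    = 0.47273 × 0.2692 = 0.1273 m

S_c ≈ 127 mm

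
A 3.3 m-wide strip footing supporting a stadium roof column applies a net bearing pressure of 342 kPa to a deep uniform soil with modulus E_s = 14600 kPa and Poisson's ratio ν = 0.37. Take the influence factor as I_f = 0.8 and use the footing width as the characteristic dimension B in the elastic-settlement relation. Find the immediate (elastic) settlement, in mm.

S_e ≈ 53.4 mm

Immediate (elastic) settlement: S_e = q·B·(1−ν²)/E_s · I_f.
S_e = 342 × 3.3 × (1 − 0.37²) / 14600 × 0.8
    = 342 × 3.3 × 0.8631 / 14600 × 0.8
    = 0.05338 m = 53.38 mm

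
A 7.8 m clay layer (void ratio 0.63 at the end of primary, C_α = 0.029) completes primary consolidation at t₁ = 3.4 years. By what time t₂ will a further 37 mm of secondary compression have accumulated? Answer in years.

S_s = C_α·H/(1+e_p)·log₁₀(t₂/t₁) ⇒ log₁₀(t₂/t₁) = S_s·(1+e_p)/(C_α·H).
log₁₀(t₂/t₁) = 0.037 × (1+0.63) / (0.029×7.8) = 0.2666
t₂ = t₁ × 10^0.2666 = 3.4 × 1.848 = 6.282 years

t₂ ≈ 6.28 years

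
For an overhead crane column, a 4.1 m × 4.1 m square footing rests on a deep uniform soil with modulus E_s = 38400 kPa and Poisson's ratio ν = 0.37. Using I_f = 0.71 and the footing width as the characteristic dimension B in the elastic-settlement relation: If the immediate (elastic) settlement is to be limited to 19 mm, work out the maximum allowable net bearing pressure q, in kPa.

q ≈ 290 kPa

S_e = q·B·(1−ν²)/E_s · I_f  ⇒  q = S_e·E_s / (B·(1−ν²)·I_f).
q = 0.019 × 38400 / (4.1 × 0.8631 × 0.71) = 290.4 kPa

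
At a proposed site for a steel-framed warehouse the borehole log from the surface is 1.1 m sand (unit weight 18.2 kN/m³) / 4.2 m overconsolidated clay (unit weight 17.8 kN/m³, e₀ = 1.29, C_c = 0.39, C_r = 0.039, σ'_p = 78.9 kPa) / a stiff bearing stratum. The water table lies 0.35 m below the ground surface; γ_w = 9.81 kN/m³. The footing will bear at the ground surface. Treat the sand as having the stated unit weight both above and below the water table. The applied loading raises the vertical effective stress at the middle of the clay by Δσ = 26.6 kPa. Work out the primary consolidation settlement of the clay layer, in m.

S_c ≈ 0.02 m

Mid-depth of clay below the ground surface: z = 1.1 + 4.2/2 = 3.2 m.
Total vertical stress at mid-clay: σ_v = 18.2×1.1 + 17.8×2.1 = 57.4 kPa.
Pore pressure: u = 9.81×(3.2 − 0.35) = 27.959 kPa.
Initial effective stress: σ'_0 = σ_v − u = 57.4 − 27.959 = 29.441 kPa.
Final effective stress: σ'_f = 29.441 + 26.6 = 56.041 kPa.
σ'_f = 56.041 ≤ σ'_p = 78.9 kPa, so the clay remains overconsolidated and only the recompression index applies:
S_c = C_r·H/(1+e₀)·log₁₀(σ'_f/σ'_0) = 0.039×4.2/2.29×log₁₀(56.041/29.441)
    = 0.07153 × 0.27955 = 0.02 m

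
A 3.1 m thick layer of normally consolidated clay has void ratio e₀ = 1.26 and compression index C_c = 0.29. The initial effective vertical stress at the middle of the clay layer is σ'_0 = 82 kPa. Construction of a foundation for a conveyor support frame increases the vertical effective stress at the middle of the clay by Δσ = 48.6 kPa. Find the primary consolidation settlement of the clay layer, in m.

S_c ≈ 0.0804 m

Final effective stress: σ'_f = σ'_0 + Δσ = 82 + 48.6 = 130.6 kPa.
Normally consolidated clay, so the full stress increment lies on the virgin compression line:
S_c = C_c·H/(1+e₀)·log₁₀(σ'_f/σ'_0) = 0.29×3.1/(1+1.26)×log₁₀(130.6/82)
    = 0.39779 × 0.20213 = 0.08041 m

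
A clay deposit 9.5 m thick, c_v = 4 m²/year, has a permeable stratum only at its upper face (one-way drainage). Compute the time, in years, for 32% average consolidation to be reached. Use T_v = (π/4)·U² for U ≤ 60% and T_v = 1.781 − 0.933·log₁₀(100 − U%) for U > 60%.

t ≈ 1.81 years

Drainage path length: H_d = H = 9.5 m (single drainage).
U ≤ 60%: T_v = (π/4)·U² = (π/4)×0.32² = 0.080425.
t = T_v·H_d²/c_v = 0.080425×9.5²/4 = 1.815 years.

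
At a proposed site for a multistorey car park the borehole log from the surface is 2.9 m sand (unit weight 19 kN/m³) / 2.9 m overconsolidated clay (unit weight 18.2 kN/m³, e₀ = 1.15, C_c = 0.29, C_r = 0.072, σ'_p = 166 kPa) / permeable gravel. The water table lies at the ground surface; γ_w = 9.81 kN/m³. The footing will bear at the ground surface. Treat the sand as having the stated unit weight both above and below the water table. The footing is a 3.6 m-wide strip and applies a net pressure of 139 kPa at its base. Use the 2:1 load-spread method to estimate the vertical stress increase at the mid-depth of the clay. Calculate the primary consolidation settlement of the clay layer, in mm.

Mid-depth of clay below the ground surface: z = 2.9 + 2.9/2 = 4.35 m.
Total vertical stress at mid-clay: σ_v = 19×2.9 + 18.2×1.45 = 81.49 kPa.
Pore pressure: u = 9.81×(4.35 − 0) = 42.673 kPa.
Initial effective stress: σ'_0 = σ_v − u = 81.49 − 42.673 = 38.817 kPa.
Stress increase at mid-clay by the 2:1 spreading method:
Δσ = qB/(B+z) = 139×3.6/(3.6+4.35) = 62.943 kPa
Final effective stress: σ'_f = 38.817 + 62.943 = 101.76 kPa.
σ'_f = 101.76 ≤ σ'_p = 166 kPa, so the clay remains overconsolidated and only the recompression index applies:
S_c = C_r·H/(1+e₀)·log₁₀(σ'_f/σ'_0) = 0.072×2.9/2.15×log₁₀(101.76/38.817)
    = 0.097114 × 0.41856 = 0.04065 m

S_c ≈ 40.6 mm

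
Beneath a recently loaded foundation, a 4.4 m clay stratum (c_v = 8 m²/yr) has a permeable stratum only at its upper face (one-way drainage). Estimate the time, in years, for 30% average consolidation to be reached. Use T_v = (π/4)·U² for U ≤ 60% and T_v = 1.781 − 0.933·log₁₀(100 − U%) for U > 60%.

t ≈ 0.171 years

Drainage path length: H_d = H = 4.4 m (single drainage).
U ≤ 60%: T_v = (π/4)·U² = (π/4)×0.3² = 0.070686.
t = T_v·H_d²/c_v = 0.070686×4.4²/8 = 0.1711 years.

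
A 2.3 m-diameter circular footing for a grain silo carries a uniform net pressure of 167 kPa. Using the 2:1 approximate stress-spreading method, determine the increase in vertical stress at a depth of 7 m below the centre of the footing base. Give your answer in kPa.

By the 2:1 method the load spreads at 1 horizontal : 2 vertical, so at depth z the loaded area has grown by z in each plan dimension:
Δσ ≈ qD²/(D+z)² = 167×2.3²/(2.3+7)² = 10.214 kPa

Δσ_z ≈ 10.2 kPa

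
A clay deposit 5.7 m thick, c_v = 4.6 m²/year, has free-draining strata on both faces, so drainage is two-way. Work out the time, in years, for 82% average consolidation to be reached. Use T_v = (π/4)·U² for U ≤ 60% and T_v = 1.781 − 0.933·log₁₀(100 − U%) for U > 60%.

Drainage path length: H_d = H/2 = 2.85 m (double drainage).
U > 60%: T_v = 1.781 − 0.933·log₁₀(100 − 82) = 0.60983.
t = T_v·H_d²/c_v = 0.60983×2.85²/4.6 = 1.077 years.

t ≈ 1.08 years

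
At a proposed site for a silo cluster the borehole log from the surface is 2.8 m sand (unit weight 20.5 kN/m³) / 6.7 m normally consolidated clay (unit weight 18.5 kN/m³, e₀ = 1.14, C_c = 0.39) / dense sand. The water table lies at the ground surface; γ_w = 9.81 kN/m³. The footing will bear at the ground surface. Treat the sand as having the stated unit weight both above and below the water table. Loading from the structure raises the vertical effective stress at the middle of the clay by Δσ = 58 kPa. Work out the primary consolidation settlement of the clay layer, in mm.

Mid-depth of clay below the ground surface: z = 2.8 + 6.7/2 = 6.15 m.
Total vertical stress at mid-clay: σ_v = 20.5×2.8 + 18.5×3.35 = 119.38 kPa.
Pore pressure: u = 9.81×(6.15 − 0) = 60.332 kPa.
Initial effective stress: σ'_0 = σ_v − u = 119.38 − 60.332 = 59.048 kPa.
Final effective stress: σ'_f = σ'_0 + Δσ = 59.048 + 58 = 117.05 kPa.
Normally consolidated clay, so the full stress increment lies on the virgin compression line:
S_c = C_c·H/(1+e₀)·log₁₀(σ'_f/σ'_0) = 0.39×6.7/(1+1.14)×log₁₀(117.05/59.048)
    = 1.221 × 0.29717 = 0.3628 m

S_c ≈ 363 mm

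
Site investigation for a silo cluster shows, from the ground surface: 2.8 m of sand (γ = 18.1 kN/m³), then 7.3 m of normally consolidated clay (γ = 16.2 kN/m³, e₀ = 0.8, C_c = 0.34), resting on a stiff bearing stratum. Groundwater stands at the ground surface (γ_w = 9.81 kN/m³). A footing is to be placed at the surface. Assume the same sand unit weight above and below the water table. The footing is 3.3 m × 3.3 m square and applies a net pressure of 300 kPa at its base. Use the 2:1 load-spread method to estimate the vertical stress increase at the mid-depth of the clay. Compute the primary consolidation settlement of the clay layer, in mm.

S_c ≈ 331 mm

Mid-depth of clay below the ground surface: z = 2.8 + 7.3/2 = 6.45 m.
Total vertical stress at mid-clay: σ_v = 18.1×2.8 + 16.2×3.65 = 109.81 kPa.
Pore pressure: u = 9.81×(6.45 − 0) = 63.275 kPa.
Initial effective stress: σ'_0 = σ_v − u = 109.81 − 63.275 = 46.535 kPa.
Stress increase at mid-clay by the 2:1 spreading method:
Δσ = qBL/((B+z)(L+z)) = 300×3.3×3.3/((3.3+6.45)(3.3+6.45)) = 34.367 kPa
Final effective stress: σ'_f = σ'_0 + Δσ = 46.535 + 34.367 = 80.902 kPa.
Normally consolidated clay, so the full stress increment lies on the virgin compression line:
S_c = C_c·H/(1+e₀)·log₁₀(σ'_f/σ'_0) = 0.34×7.3/(1+0.8)×log₁₀(80.902/46.535)
    = 1.3789 × 0.24018 = 0.3312 m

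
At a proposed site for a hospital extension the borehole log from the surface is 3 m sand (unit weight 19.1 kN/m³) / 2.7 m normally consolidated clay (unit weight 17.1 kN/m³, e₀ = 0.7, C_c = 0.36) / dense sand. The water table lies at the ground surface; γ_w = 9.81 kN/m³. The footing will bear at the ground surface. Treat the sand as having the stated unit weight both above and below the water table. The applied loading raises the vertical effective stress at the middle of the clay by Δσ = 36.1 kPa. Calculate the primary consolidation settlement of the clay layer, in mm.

S_c ≈ 167 mm

Mid-depth of clay below the ground surface: z = 3 + 2.7/2 = 4.35 m.
Total vertical stress at mid-clay: σ_v = 19.1×3 + 17.1×1.35 = 80.385 kPa.
Pore pressure: u = 9.81×(4.35 − 0) = 42.673 kPa.
Initial effective stress: σ'_0 = σ_v − u = 80.385 − 42.673 = 37.712 kPa.
Final effective stress: σ'_f = σ'_0 + Δσ = 37.712 + 36.1 = 73.812 kPa.
Normally consolidated clay, so the full stress increment lies on the virgin compression line:
S_c = C_c·H/(1+e₀)·log₁₀(σ'_f/σ'_0) = 0.36×2.7/(1+0.7)×log₁₀(73.812/37.712)
    = 0.57176 × 0.29165 = 0.1668 m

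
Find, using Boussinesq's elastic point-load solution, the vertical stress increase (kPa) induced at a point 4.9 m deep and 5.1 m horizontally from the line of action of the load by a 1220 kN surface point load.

Δσ_z ≈ 3.87 kPa

Boussinesq vertical stress below a point load on an elastic half-space:
Δσ_z = 3P/(2πz²) · [1 + (r/z)²]^(−5/2)
r/z = 5.1/4.9 = 1.0408; [1+(r/z)²]^(−5/2) = 0.15963.
Δσ_z = 3×1220/(2π×4.9²) × 0.15963 = 24.261 × 0.15963 = 3.873 kPa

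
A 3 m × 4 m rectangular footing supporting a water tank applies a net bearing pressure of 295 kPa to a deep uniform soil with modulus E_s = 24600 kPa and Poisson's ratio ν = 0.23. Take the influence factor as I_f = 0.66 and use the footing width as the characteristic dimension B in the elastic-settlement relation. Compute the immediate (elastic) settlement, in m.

Immediate (elastic) settlement: S_e = q·B·(1−ν²)/E_s · I_f.
S_e = 295 × 3 × (1 − 0.23²) / 24600 × 0.66
    = 295 × 3 × 0.9471 / 24600 × 0.66
    = 0.02249 m

S_e ≈ 0.0225 m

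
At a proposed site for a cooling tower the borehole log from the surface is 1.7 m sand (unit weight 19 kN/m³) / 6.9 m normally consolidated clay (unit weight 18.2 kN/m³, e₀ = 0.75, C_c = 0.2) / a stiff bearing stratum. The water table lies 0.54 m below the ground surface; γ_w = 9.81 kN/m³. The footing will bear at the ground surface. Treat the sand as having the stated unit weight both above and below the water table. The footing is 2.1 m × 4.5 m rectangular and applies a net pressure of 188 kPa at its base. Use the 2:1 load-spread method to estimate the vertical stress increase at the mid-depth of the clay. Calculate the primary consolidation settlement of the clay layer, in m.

S_c ≈ 0.141 m

Mid-depth of clay below the ground surface: z = 1.7 + 6.9/2 = 5.15 m.
Total vertical stress at mid-clay: σ_v = 19×1.7 + 18.2×3.45 = 95.09 kPa.
Pore pressure: u = 9.81×(5.15 − 0.54) = 45.224 kPa.
Initial effective stress: σ'_0 = σ_v − u = 95.09 − 45.224 = 49.866 kPa.
Stress increase at mid-clay by the 2:1 spreading method:
Δσ = qBL/((B+z)(L+z)) = 188×2.1×4.5/((2.1+5.15)(4.5+5.15)) = 25.394 kPa
Final effective stress: σ'_f = σ'_0 + Δσ = 49.866 + 25.394 = 75.26 kPa.
Normally consolidated clay, so the full stress increment lies on the virgin compression line:
S_c = C_c·H/(1+e₀)·log₁₀(σ'_f/σ'_0) = 0.2×6.9/(1+0.75)×log₁₀(75.26/49.866)
    = 0.78857 × 0.17876 = 0.141 m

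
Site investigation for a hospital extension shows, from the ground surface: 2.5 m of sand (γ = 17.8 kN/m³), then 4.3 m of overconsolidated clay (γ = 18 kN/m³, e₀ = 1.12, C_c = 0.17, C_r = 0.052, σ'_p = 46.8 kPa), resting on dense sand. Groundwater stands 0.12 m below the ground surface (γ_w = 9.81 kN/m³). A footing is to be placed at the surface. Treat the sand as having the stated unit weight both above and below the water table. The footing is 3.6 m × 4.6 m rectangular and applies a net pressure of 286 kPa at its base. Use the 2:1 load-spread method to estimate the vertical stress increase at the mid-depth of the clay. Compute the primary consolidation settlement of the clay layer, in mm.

Mid-depth of clay below the ground surface: z = 2.5 + 4.3/2 = 4.65 m.
Total vertical stress at mid-clay: σ_v = 17.8×2.5 + 18×2.15 = 83.2 kPa.
Pore pressure: u = 9.81×(4.65 − 0.12) = 44.439 kPa.
Initial effective stress: σ'_0 = σ_v − u = 83.2 − 44.439 = 38.761 kPa.
Stress increase at mid-clay by the 2:1 spreading method:
Δσ = qBL/((B+z)(L+z)) = 286×3.6×4.6/((3.6+4.65)(4.6+4.65)) = 62.063 kPa
Final effective stress: σ'_f = 38.761 + 62.063 = 100.82 kPa.
σ'_f = 100.82 > σ'_p = 46.8 kPa, so the stress path crosses the preconsolidation pressure — recompression up to σ'_p, then virgin compression beyond:
S_c = H/(1+e₀)·[C_r·log₁₀(σ'_p/σ'_0) + C_c·log₁₀(σ'_f/σ'_p)]
    = 4.3/2.12 × [0.052×log₁₀(46.8/38.761) + 0.17×log₁₀(100.82/46.8)]
    = 2.0283 × [0.0042562 + 0.056661] = 0.1236 m

S_c ≈ 124 mm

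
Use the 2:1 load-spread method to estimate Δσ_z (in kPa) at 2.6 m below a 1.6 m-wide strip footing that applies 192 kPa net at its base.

Δσ_z ≈ 73.1 kPa

By the 2:1 method the load spreads at 1 horizontal : 2 vertical, so at depth z the loaded area has grown by z in each plan dimension:
Δσ = qB/(B+z) = 192×1.6/(1.6+2.6) = 73.143 kPa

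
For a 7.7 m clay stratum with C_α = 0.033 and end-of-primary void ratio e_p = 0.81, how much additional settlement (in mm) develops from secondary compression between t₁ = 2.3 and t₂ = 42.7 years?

Secondary compression: S_s = C_α·H/(1+e_p)·log₁₀(t₂/t₁)
S_s = 0.033×7.7/(1+0.81)×log₁₀(42.7/2.3)
    = 0.1404 × 1.269 = 0.1781 m

S_s ≈ 178 mm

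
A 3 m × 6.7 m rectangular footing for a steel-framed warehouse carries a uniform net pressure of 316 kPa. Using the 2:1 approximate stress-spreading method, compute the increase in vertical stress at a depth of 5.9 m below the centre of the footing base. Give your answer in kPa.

By the 2:1 method the load spreads at 1 horizontal : 2 vertical, so at depth z the loaded area has grown by z in each plan dimension:
Δσ = qBL/((B+z)(L+z)) = 316×3×6.7/((3+5.9)(6.7+5.9)) = 56.64 kPa

Δσ_z ≈ 56.6 kPa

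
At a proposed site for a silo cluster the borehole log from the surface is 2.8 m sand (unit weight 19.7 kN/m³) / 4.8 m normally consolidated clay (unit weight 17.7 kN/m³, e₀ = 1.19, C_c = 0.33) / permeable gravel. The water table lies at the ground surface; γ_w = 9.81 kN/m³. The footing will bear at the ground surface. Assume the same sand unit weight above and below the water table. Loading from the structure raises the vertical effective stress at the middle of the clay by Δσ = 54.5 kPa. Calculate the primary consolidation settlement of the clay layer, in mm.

Mid-depth of clay below the ground surface: z = 2.8 + 4.8/2 = 5.2 m.
Total vertical stress at mid-clay: σ_v = 19.7×2.8 + 17.7×2.4 = 97.64 kPa.
Pore pressure: u = 9.81×(5.2 − 0) = 51.012 kPa.
Initial effective stress: σ'_0 = σ_v − u = 97.64 − 51.012 = 46.628 kPa.
Final effective stress: σ'_f = σ'_0 + Δσ = 46.628 + 54.5 = 101.13 kPa.
Normally consolidated clay, so the full stress increment lies on the virgin compression line:
S_c = C_c·H/(1+e₀)·log₁₀(σ'_f/σ'_0) = 0.33×4.8/(1+1.19)×log₁₀(101.13/46.628)
    = 0.72329 × 0.33623 = 0.2432 m

S_c ≈ 243 mm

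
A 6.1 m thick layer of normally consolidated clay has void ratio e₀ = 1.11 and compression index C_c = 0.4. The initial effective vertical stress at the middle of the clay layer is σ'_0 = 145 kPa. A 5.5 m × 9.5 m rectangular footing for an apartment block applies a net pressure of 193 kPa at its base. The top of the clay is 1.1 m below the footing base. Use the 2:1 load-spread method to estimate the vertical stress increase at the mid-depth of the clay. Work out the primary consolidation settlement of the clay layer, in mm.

S_c ≈ 213 mm

Mid-depth of clay below the footing base: z = 1.1 + 6.1/2 = 4.15 m.
Stress increase at mid-clay by the 2:1 spreading method:
Δσ = qBL/((B+z)(L+z)) = 193×5.5×9.5/((5.5+4.15)(9.5+4.15)) = 76.557 kPa
Final effective stress: σ'_f = σ'_0 + Δσ = 145 + 76.557 = 221.56 kPa.
Normally consolidated clay, so the full stress increment lies on the virgin compression line:
S_c = C_c·H/(1+e₀)·log₁₀(σ'_f/σ'_0) = 0.4×6.1/(1+1.11)×log₁₀(221.56/145)
    = 1.1564 × 0.18412 = 0.2129 m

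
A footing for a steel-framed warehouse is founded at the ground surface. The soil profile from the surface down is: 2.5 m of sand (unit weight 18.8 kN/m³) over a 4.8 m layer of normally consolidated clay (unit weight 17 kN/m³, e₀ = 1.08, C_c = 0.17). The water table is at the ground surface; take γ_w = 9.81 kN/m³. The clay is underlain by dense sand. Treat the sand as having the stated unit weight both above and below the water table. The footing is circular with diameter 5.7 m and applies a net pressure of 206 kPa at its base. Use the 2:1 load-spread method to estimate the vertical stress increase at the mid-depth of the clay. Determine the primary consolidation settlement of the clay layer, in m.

S_c ≈ 0.156 m

Mid-depth of clay below the ground surface: z = 2.5 + 4.8/2 = 4.9 m.
Total vertical stress at mid-clay: σ_v = 18.8×2.5 + 17×2.4 = 87.8 kPa.
Pore pressure: u = 9.81×(4.9 − 0) = 48.069 kPa.
Initial effective stress: σ'_0 = σ_v − u = 87.8 − 48.069 = 39.731 kPa.
Stress increase at mid-clay by the 2:1 spreading method:
Δσ ≈ qD²/(D+z)² = 206×5.7²/(5.7+4.9)² = 59.567 kPa
Final effective stress: σ'_f = σ'_0 + Δσ = 39.731 + 59.567 = 99.298 kPa.
Normally consolidated clay, so the full stress increment lies on the virgin compression line:
S_c = C_c·H/(1+e₀)·log₁₀(σ'_f/σ'_0) = 0.17×4.8/(1+1.08)×log₁₀(99.298/39.731)
    = 0.39231 × 0.39781 = 0.1561 m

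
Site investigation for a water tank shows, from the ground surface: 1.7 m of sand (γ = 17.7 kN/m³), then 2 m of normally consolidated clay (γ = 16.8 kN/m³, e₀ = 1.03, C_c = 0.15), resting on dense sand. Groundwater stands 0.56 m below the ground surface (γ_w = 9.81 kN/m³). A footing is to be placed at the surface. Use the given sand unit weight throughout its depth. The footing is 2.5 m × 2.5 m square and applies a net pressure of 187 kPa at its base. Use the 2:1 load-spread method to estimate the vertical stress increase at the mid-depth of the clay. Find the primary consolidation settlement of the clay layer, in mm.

S_c ≈ 63 mm

Mid-depth of clay below the ground surface: z = 1.7 + 2/2 = 2.7 m.
Total vertical stress at mid-clay: σ_v = 17.7×1.7 + 16.8×1 = 46.89 kPa.
Pore pressure: u = 9.81×(2.7 − 0.56) = 20.993 kPa.
Initial effective stress: σ'_0 = σ_v − u = 46.89 − 20.993 = 25.897 kPa.
Stress increase at mid-clay by the 2:1 spreading method:
Δσ = qBL/((B+z)(L+z)) = 187×2.5×2.5/((2.5+2.7)(2.5+2.7)) = 43.223 kPa
Final effective stress: σ'_f = σ'_0 + Δσ = 25.897 + 43.223 = 69.12 kPa.
Normally consolidated clay, so the full stress increment lies on the virgin compression line:
S_c = C_c·H/(1+e₀)·log₁₀(σ'_f/σ'_0) = 0.15×2/(1+1.03)×log₁₀(69.12/25.897)
    = 0.14778 × 0.42635 = 0.06301 m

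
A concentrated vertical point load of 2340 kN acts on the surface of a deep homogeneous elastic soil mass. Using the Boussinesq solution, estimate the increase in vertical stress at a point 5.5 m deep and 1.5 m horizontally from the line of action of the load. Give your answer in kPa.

Boussinesq vertical stress below a point load on an elastic half-space:
Δσ_z = 3P/(2πz²) · [1 + (r/z)²]^(−5/2)
r/z = 1.5/5.5 = 0.27273; [1+(r/z)²]^(−5/2) = 0.83581.
Δσ_z = 3×2340/(2π×5.5²) × 0.83581 = 36.934 × 0.83581 = 30.87 kPa

Δσ_z ≈ 30.9 kPa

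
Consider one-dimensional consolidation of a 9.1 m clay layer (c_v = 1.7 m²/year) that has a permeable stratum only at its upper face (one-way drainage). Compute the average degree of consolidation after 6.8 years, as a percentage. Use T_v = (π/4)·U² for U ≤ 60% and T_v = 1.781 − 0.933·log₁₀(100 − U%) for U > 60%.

U ≈ 42.2 %

Drainage path length: H_d = H = 9.1 m (single drainage).
T_v = c_v·t/H_d² = 1.7×6.8/9.1² = 0.1396.
T_v = 0.1396 corresponds to the U ≤ 60% branch:
U = √(4T_v/π) = 0.4216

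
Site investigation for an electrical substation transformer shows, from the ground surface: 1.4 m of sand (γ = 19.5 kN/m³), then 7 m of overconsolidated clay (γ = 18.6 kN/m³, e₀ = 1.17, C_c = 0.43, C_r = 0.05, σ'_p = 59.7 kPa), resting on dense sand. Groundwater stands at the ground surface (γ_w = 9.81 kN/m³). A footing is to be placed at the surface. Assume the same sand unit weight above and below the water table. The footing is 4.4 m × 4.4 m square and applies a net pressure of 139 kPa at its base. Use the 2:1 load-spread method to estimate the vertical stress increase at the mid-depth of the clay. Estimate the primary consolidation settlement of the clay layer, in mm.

S_c ≈ 162 mm

Mid-depth of clay below the ground surface: z = 1.4 + 7/2 = 4.9 m.
Total vertical stress at mid-clay: σ_v = 19.5×1.4 + 18.6×3.5 = 92.4 kPa.
Pore pressure: u = 9.81×(4.9 − 0) = 48.069 kPa.
Initial effective stress: σ'_0 = σ_v − u = 92.4 − 48.069 = 44.331 kPa.
Stress increase at mid-clay by the 2:1 spreading method:
Δσ = qBL/((B+z)(L+z)) = 139×4.4×4.4/((4.4+4.9)(4.4+4.9)) = 31.114 kPa
Final effective stress: σ'_f = 44.331 + 31.114 = 75.445 kPa.
σ'_f = 75.445 > σ'_p = 59.7 kPa, so the stress path crosses the preconsolidation pressure — recompression up to σ'_p, then virgin compression beyond:
S_c = H/(1+e₀)·[C_r·log₁₀(σ'_p/σ'_0) + C_c·log₁₀(σ'_f/σ'_p)]
    = 7/2.17 × [0.05×log₁₀(59.7/44.331) + 0.43×log₁₀(75.445/59.7)]
    = 3.2258 × [0.0064633 + 0.043712] = 0.1619 m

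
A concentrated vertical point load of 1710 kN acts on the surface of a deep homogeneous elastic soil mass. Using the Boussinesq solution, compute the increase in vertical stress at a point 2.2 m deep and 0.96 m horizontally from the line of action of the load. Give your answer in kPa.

Boussinesq vertical stress below a point load on an elastic half-space:
Δσ_z = 3P/(2πz²) · [1 + (r/z)²]^(−5/2)
r/z = 0.96/2.2 = 0.43636; [1+(r/z)²]^(−5/2) = 0.64678.
Δσ_z = 3×1710/(2π×2.2²) × 0.64678 = 168.69 × 0.64678 = 109.1 kPa

Δσ_z ≈ 109 kPa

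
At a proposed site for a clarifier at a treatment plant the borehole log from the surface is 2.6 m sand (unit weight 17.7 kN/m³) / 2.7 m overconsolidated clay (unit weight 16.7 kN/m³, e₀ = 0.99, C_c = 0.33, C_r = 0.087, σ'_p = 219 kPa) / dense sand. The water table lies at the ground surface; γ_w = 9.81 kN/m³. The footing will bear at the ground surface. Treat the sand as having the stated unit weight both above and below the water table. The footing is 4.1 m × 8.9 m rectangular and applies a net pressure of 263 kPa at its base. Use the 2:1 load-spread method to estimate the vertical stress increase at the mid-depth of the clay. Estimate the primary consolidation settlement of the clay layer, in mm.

Mid-depth of clay below the ground surface: z = 2.6 + 2.7/2 = 3.95 m.
Total vertical stress at mid-clay: σ_v = 17.7×2.6 + 16.7×1.35 = 68.565 kPa.
Pore pressure: u = 9.81×(3.95 − 0) = 38.75 kPa.
Initial effective stress: σ'_0 = σ_v − u = 68.565 − 38.75 = 29.815 kPa.
Stress increase at mid-clay by the 2:1 spreading method:
Δσ = qBL/((B+z)(L+z)) = 263×4.1×8.9/((4.1+3.95)(8.9+3.95)) = 92.775 kPa
Final effective stress: σ'_f = 29.815 + 92.775 = 122.59 kPa.
σ'_f = 122.59 ≤ σ'_p = 219 kPa, so the clay remains overconsolidated and only the recompression index applies:
S_c = C_r·H/(1+e₀)·log₁₀(σ'_f/σ'_0) = 0.087×2.7/1.99×log₁₀(122.59/29.815)
    = 0.11804 × 0.61402 = 0.07248 m

S_c ≈ 72.5 mm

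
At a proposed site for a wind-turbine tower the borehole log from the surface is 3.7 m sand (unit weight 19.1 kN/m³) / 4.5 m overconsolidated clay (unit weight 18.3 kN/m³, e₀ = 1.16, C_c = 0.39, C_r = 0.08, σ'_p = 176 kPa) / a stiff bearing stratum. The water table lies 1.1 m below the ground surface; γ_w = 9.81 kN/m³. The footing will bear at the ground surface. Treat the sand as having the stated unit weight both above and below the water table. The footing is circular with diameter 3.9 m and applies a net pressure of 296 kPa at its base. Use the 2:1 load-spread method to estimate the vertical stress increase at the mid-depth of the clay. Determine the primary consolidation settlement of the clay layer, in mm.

S_c ≈ 39.3 mm

Mid-depth of clay below the ground surface: z = 3.7 + 4.5/2 = 5.95 m.
Total vertical stress at mid-clay: σ_v = 19.1×3.7 + 18.3×2.25 = 111.84 kPa.
Pore pressure: u = 9.81×(5.95 − 1.1) = 47.578 kPa.
Initial effective stress: σ'_0 = σ_v − u = 111.84 − 47.578 = 64.262 kPa.
Stress increase at mid-clay by the 2:1 spreading method:
Δσ ≈ qD²/(D+z)² = 296×3.9²/(3.9+5.95)² = 46.403 kPa
Final effective stress: σ'_f = 64.262 + 46.403 = 110.66 kPa.
σ'_f = 110.66 ≤ σ'_p = 176 kPa, so the clay remains overconsolidated and only the recompression index applies:
S_c = C_r·H/(1+e₀)·log₁₀(σ'_f/σ'_0) = 0.08×4.5/2.16×log₁₀(110.66/64.262)
    = 0.16666 × 0.23604 = 0.03934 m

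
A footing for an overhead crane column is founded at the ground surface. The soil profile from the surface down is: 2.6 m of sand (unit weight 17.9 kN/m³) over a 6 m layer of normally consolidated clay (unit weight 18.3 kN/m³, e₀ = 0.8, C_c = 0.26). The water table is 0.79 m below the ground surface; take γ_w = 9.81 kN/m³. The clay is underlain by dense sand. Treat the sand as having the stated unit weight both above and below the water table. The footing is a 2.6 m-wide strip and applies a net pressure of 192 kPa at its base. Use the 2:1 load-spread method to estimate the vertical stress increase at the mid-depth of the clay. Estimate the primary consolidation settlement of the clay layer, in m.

Mid-depth of clay below the ground surface: z = 2.6 + 6/2 = 5.6 m.
Total vertical stress at mid-clay: σ_v = 17.9×2.6 + 18.3×3 = 101.44 kPa.
Pore pressure: u = 9.81×(5.6 − 0.79) = 47.186 kPa.
Initial effective stress: σ'_0 = σ_v − u = 101.44 − 47.186 = 54.254 kPa.
Stress increase at mid-clay by the 2:1 spreading method:
Δσ = qB/(B+z) = 192×2.6/(2.6+5.6) = 60.878 kPa
Final effective stress: σ'_f = σ'_0 + Δσ = 54.254 + 60.878 = 115.13 kPa.
Normally consolidated clay, so the full stress increment lies on the virgin compression line:
S_c = C_c·H/(1+e₀)·log₁₀(σ'_f/σ'_0) = 0.26×6/(1+0.8)×log₁₀(115.13/54.254)
    = 0.86667 × 0.32676 = 0.2832 m

S_c ≈ 0.283 m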